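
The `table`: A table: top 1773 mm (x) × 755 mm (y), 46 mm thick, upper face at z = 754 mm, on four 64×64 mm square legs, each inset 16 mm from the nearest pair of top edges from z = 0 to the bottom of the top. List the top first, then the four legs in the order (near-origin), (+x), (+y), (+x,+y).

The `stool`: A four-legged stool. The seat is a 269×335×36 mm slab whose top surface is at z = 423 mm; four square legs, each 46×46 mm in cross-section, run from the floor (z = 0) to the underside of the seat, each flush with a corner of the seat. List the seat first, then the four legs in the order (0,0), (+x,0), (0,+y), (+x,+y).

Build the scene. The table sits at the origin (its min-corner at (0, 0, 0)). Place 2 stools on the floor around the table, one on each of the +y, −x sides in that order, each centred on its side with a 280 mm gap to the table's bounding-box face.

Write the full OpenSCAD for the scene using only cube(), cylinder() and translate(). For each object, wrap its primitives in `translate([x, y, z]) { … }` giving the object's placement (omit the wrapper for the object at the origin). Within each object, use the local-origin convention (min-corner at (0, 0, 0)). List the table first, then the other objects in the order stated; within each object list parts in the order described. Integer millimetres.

translate([0, 0, 708]) cube([1773, 755, 46]);
translate([16, 16, 0]) cube([64, 64, 708]);
translate([1693, 16, 0]) cube([64, 64, 708]);
translate([16, 675, 0]) cube([64, 64, 708]);
translate([1693, 675, 0]) cube([64, 64, 708]);
translate([752, 1035, 0]) {
  translate([0, 0, 387]) cube([269, 335, 36]);
  cube([46, 46, 387]);
  translate([223, 0, 0]) cube([46, 46, 387]);
  translate([0, 289, 0]) cube([46, 46, 387]);
  translate([223, 289, 0]) cube([46, 46, 387]);
}
translate([-549, 210, 0]) {
  translate([0, 0, 387]) cube([269, 335, 36]);
  cube([46, 46, 387]);
  translate([223, 0, 0]) cube([46, 46, 387]);
  translate([0, 289, 0]) cube([46, 46, 387]);
  translate([223, 289, 0]) cube([46, 46, 387]);
}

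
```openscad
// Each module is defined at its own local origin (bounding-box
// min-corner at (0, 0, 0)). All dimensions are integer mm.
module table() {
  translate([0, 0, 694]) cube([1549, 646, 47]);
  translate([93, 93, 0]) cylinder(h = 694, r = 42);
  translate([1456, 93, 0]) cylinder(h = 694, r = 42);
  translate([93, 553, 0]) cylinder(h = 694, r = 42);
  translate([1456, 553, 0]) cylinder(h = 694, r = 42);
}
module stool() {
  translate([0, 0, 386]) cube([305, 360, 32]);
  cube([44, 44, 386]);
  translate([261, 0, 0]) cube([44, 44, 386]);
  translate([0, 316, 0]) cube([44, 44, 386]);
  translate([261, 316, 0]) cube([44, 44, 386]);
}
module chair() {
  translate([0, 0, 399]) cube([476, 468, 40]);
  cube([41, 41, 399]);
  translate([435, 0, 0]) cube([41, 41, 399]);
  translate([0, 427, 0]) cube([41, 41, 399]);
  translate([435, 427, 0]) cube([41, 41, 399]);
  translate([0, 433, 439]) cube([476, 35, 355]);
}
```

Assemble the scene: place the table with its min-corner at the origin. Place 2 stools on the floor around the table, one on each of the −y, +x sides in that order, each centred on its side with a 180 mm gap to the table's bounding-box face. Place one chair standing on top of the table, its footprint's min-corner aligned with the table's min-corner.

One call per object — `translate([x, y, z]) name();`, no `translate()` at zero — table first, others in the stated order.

table();
translate([622, -540, 0]) stool();
translate([1729, 143, 0]) stool();
translate([0, 0, 741]) chair();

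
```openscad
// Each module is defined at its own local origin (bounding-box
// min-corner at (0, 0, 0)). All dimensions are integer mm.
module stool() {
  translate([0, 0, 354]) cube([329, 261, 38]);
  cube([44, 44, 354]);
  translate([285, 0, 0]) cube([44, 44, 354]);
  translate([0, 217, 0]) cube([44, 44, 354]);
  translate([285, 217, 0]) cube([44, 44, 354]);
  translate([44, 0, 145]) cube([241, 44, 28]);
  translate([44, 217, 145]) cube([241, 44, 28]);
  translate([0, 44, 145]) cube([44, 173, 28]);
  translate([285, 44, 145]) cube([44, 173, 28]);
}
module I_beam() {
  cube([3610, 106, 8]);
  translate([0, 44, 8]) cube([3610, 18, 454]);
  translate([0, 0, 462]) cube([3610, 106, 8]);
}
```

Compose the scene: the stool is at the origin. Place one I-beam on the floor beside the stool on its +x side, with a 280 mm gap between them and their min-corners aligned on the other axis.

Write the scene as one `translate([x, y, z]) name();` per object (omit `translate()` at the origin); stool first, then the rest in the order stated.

stool();
translate([609, 0, 0]) I_beam();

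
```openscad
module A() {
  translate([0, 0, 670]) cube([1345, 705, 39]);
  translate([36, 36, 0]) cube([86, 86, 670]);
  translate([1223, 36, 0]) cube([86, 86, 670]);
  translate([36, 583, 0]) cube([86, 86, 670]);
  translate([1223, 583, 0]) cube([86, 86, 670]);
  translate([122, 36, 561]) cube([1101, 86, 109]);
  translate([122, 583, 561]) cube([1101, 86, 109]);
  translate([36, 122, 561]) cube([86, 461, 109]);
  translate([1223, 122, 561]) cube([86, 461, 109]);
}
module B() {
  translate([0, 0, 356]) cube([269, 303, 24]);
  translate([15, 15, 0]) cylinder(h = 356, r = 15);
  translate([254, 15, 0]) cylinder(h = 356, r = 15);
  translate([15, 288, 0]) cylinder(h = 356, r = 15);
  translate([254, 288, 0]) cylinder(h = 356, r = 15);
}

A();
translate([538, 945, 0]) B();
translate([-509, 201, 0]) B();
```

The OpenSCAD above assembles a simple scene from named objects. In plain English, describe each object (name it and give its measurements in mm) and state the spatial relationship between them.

A is a table with a 1345×705 mm rectangular top, 39 mm thick, top surface at z = 709 mm, supported by four 86×86 mm square legs, each inset 36 mm from the nearest pair of top edges, running from the floor. Four apron rails, 86 mm thick and 109 mm tall, run between adjacent legs with their top edges flush with the underside of the top and their outer faces flush with the legs' outer faces.

B is a four-legged stool. The seat is 269×303 mm, 24 mm thick, top at z = 380 mm. It stands on four round legs, each 30 mm in diameter, from z = 0 to the seat underside, each leg's axis is inset half a diameter from the nearest pair of seat edges (so the leg's bounding box is flush with the corner).

Two stools sit around the table at the +y, −x sides.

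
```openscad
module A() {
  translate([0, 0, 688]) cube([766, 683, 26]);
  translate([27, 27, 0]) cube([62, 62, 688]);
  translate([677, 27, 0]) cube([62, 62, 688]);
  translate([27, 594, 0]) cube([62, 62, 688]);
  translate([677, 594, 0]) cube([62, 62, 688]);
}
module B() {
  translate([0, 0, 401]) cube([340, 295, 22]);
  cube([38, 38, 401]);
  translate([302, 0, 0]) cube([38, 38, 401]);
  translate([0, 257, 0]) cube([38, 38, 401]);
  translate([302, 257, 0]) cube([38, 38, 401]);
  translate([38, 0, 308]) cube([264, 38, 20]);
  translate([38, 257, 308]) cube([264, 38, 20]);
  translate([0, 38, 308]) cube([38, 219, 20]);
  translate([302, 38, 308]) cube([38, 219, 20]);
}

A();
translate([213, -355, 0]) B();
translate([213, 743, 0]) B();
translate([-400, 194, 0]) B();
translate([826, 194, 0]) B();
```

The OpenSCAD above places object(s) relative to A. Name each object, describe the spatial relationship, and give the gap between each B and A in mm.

A is a table. B is a stool. Four stools sit around the table at the −y, +y, −x, +x sides. The gap between each stool and the table is 60 mm.

Each stool's nearest face is 60 mm from the table's bounding box.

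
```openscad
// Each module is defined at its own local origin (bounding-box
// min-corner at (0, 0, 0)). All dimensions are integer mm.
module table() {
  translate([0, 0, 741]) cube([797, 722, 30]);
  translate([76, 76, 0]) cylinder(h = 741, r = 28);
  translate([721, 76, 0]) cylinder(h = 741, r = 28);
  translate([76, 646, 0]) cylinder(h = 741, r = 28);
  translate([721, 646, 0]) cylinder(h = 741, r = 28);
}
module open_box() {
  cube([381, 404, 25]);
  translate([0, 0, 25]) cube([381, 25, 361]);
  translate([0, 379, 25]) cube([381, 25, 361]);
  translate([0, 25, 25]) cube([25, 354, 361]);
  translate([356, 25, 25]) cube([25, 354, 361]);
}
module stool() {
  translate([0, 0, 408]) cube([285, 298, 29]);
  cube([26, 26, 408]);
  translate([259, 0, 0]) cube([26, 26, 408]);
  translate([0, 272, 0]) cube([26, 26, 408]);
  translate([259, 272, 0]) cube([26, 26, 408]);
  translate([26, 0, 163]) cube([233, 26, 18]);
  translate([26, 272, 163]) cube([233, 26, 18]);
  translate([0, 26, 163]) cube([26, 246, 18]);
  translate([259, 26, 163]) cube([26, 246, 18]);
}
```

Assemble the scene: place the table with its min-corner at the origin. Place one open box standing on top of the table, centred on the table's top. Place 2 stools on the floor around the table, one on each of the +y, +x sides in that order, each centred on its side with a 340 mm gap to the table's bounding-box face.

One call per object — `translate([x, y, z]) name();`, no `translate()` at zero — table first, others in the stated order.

table();
translate([208, 159, 771]) open_box();
translate([256, 1062, 0]) stool();
translate([1137, 212, 0]) stool();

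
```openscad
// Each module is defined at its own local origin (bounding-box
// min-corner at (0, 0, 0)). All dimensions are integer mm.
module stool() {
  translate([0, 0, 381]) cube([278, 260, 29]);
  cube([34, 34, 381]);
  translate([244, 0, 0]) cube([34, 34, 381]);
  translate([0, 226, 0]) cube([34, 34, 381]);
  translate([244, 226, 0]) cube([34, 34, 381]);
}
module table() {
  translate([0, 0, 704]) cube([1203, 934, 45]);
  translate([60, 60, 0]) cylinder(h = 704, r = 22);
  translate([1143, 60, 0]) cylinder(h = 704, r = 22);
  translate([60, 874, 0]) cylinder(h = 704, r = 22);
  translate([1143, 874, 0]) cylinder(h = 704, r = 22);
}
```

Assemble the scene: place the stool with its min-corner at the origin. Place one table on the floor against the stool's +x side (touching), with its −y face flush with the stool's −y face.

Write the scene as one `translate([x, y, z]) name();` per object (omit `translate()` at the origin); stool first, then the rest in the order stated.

stool();
translate([278, 0, 0]) table();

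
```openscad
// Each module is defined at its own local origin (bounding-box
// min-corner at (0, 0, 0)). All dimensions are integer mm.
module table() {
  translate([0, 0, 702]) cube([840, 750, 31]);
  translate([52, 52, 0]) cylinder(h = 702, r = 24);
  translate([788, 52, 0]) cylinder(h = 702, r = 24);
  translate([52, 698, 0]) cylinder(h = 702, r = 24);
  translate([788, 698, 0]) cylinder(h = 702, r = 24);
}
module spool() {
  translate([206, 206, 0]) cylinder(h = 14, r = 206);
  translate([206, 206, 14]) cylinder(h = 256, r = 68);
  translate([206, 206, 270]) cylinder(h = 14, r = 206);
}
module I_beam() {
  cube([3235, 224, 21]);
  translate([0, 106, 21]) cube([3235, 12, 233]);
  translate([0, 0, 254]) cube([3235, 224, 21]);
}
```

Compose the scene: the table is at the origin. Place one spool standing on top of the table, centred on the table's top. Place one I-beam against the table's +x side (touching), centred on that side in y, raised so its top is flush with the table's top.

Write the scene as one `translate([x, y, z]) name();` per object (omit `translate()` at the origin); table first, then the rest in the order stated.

table();
translate([214, 169, 733]) spool();
translate([840, 263, 458]) I_beam();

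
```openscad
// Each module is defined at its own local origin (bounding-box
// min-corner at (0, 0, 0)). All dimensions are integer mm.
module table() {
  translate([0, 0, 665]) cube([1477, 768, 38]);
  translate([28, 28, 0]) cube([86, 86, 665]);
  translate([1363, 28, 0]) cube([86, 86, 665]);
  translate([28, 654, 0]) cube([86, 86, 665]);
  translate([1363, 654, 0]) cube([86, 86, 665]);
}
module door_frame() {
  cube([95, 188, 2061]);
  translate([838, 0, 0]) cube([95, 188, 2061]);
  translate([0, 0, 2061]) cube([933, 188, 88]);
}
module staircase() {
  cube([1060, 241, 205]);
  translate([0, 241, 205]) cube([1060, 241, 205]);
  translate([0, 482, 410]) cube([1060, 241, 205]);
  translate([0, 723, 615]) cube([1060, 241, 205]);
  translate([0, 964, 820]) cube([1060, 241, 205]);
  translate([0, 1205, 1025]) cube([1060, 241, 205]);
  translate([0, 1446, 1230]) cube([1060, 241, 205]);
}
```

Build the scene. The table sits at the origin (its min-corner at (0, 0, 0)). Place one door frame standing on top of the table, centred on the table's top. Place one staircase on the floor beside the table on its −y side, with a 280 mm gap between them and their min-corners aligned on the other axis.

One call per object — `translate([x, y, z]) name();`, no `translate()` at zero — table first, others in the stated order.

table();
translate([272, 290, 703]) door_frame();
translate([0, -1967, 0]) staircase();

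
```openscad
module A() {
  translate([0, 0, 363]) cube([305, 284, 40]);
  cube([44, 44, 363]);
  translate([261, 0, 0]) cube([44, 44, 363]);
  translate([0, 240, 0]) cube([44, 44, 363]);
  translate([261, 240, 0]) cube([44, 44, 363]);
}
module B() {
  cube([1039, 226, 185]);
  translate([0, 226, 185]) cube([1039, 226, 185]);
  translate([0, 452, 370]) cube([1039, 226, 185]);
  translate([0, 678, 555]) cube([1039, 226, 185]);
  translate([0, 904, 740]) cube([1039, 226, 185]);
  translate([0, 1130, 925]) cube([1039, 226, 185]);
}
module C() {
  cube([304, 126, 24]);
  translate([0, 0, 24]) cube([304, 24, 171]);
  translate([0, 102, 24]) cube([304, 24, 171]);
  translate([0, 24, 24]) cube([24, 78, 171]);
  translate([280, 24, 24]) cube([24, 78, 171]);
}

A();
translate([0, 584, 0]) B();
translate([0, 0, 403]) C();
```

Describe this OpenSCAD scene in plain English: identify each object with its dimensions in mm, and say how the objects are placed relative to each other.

A is a four-legged stool. The seat is a 305×284×40 mm slab whose top surface is at z = 403 mm; four square legs, each 44×44 mm in cross-section, run from the floor (z = 0) to the underside of the seat, each flush with a corner of the seat.

B is a run of 6 identical solid stair steps. Each tread is 1039×226 mm and each step block is 185 mm high. Step 1 rests on the floor; step k is offset from step 1 by (k−1)×226 mm in y and (k−1)×185 mm in z.

C is an open-topped rectangular box: outside dimensions 304×126×195 mm, with a uniform wall and base thickness of 24 mm. The base is a full 304×126 slab on the floor; four walls sit on top of the base. The front and back walls (the −y and +y sides) span the full width; the two side walls fit between them.

The staircase is on the floor beside the stool on its +y side. The open box is on top of the stool.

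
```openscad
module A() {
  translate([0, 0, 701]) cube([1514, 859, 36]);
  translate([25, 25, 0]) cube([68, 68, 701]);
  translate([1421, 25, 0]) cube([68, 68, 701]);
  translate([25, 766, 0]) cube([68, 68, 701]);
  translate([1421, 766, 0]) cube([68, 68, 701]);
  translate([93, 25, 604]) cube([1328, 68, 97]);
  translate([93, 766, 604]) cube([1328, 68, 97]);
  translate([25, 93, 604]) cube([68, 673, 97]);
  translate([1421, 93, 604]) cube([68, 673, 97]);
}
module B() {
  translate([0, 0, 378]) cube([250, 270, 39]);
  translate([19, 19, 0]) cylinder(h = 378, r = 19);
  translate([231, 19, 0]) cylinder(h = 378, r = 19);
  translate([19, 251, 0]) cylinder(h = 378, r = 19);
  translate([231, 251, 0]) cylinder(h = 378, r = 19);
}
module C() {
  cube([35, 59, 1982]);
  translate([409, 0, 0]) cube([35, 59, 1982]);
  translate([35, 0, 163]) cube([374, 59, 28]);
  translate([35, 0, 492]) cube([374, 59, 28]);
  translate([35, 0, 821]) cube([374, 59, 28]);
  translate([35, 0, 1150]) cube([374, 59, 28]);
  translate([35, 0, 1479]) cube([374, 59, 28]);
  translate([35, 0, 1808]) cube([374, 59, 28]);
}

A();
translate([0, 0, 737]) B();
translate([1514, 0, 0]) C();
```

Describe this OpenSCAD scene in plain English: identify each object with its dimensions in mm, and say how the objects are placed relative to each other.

A is a table with a 1514×859 mm rectangular top, 36 mm thick, top surface at z = 737 mm, supported by four 68×68 mm square legs, each inset 25 mm from the nearest pair of top edges, running from the floor. Four apron rails, 68 mm thick and 97 mm tall, run between adjacent legs with their top edges flush with the underside of the top and their outer faces flush with the legs' outer faces.

B is a four-legged stool. The seat is 250×270 mm, 39 mm thick, top at z = 417 mm. It stands on four round legs, each 38 mm in diameter, from z = 0 to the seat underside, each leg's axis is inset half a diameter from the nearest pair of seat edges (so the leg's bounding box is flush with the corner).

C is a straight ladder. Two 35×59 mm vertical rails, 1982 mm tall, stand 444 mm apart (outside-to-outside) with their front faces coplanar on the −y side. 6 rungs, each 59 mm deep and 28 mm tall, span between the inner faces of the rails, front faces flush with the rails. The lowest rung's underside is at z = 163 mm and rungs are spaced 329 mm apart (underside to underside).

The stool is on top of the table. The ladder is against the table's +x side, with their −y faces flush.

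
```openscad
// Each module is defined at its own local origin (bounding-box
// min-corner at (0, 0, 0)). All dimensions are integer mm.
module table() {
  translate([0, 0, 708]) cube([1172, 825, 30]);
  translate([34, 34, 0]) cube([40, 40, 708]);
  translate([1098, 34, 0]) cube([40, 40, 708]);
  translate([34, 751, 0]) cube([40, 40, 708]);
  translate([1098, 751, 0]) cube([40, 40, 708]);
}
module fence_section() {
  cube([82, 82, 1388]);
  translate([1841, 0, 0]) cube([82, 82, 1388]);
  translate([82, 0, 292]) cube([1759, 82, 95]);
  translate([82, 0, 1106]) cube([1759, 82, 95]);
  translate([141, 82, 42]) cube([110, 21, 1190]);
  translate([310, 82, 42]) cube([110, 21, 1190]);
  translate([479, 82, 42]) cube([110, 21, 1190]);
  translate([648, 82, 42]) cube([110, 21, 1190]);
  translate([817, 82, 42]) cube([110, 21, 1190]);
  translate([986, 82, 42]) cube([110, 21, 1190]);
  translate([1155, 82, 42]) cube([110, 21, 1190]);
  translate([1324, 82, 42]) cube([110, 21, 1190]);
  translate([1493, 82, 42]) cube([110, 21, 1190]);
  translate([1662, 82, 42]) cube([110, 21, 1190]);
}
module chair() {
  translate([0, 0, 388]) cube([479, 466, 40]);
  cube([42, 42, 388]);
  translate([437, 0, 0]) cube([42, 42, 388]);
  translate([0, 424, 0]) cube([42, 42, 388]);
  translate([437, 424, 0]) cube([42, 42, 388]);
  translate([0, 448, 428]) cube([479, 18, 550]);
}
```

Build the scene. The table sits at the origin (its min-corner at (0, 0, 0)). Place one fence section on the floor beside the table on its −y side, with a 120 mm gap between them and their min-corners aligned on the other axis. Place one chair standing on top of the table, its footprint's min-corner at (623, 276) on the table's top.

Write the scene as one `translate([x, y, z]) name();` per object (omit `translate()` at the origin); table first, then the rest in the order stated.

table();
translate([0, -223, 0]) fence_section();
translate([623, 276, 738]) chair();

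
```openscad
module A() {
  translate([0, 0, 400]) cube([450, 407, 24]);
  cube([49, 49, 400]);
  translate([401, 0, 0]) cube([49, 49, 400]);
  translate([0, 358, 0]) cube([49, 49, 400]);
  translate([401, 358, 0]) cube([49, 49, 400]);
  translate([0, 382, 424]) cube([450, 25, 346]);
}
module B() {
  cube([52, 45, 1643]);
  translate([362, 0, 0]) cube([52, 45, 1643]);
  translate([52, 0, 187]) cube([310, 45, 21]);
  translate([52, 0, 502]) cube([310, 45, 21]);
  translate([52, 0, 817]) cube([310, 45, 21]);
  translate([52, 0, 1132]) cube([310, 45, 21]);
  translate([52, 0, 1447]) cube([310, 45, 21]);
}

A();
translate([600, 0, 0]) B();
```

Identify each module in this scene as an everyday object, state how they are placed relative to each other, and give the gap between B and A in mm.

A is a chair. B is a ladder. The ladder is on the floor beside the chair on its +x side. The gap between the ladder and the chair is 150 mm.

The ladder's nearest face is 150 mm from the chair's +x face.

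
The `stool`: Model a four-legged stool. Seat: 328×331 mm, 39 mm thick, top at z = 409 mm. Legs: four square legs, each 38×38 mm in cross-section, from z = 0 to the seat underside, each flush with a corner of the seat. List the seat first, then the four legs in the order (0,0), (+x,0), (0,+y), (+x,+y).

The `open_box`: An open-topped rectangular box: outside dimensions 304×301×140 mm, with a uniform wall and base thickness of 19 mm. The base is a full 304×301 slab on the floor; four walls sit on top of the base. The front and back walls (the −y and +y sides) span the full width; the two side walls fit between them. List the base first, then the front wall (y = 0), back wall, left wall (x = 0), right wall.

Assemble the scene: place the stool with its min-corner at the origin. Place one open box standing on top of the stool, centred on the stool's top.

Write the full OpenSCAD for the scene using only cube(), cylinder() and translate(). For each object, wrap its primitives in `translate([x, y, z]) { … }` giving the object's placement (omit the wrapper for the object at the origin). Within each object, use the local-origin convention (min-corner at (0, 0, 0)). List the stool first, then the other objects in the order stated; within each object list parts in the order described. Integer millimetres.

translate([0, 0, 370]) cube([328, 331, 39]);
cube([38, 38, 370]);
translate([290, 0, 0]) cube([38, 38, 370]);
translate([0, 293, 0]) cube([38, 38, 370]);
translate([290, 293, 0]) cube([38, 38, 370]);
translate([12, 15, 409]) {
  cube([304, 301, 19]);
  translate([0, 0, 19]) cube([304, 19, 121]);
  translate([0, 282, 19]) cube([304, 19, 121]);
  translate([0, 19, 19]) cube([19, 263, 121]);
  translate([285, 19, 19]) cube([19, 263, 121]);
}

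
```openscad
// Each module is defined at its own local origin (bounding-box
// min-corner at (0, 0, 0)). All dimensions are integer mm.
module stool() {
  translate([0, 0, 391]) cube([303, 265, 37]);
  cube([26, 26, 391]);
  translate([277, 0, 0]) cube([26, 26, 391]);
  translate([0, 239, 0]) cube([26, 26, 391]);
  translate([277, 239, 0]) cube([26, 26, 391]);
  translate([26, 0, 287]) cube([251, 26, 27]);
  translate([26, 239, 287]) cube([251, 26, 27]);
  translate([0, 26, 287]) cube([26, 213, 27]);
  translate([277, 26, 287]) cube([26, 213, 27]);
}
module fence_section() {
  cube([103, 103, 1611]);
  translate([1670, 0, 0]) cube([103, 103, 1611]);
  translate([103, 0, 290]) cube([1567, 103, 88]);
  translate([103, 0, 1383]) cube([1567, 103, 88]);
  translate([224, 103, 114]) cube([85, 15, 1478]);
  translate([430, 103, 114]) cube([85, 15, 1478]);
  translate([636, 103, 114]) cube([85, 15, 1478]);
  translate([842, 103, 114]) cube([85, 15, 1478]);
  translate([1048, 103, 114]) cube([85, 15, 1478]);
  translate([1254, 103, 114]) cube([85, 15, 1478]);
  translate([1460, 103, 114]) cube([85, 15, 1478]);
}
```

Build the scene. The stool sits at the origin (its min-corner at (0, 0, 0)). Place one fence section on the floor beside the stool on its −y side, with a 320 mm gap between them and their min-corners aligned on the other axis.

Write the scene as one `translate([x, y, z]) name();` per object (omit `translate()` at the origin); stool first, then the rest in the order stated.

stool();
translate([0, -438, 0]) fence_section();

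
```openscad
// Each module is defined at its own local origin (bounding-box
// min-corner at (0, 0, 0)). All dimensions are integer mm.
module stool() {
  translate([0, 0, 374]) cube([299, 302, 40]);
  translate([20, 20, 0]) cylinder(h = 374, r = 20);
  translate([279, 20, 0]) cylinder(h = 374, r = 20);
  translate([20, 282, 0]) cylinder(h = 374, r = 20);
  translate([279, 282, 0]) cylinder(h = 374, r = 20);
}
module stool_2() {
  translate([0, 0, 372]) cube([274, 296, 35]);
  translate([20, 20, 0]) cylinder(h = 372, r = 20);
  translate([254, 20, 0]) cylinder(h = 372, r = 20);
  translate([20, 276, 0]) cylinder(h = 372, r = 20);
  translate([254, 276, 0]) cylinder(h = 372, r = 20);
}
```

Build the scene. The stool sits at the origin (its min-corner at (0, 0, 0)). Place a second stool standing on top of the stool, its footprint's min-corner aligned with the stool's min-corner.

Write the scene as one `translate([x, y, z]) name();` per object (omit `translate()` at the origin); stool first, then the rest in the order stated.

stool();
translate([0, 0, 414]) stool_2();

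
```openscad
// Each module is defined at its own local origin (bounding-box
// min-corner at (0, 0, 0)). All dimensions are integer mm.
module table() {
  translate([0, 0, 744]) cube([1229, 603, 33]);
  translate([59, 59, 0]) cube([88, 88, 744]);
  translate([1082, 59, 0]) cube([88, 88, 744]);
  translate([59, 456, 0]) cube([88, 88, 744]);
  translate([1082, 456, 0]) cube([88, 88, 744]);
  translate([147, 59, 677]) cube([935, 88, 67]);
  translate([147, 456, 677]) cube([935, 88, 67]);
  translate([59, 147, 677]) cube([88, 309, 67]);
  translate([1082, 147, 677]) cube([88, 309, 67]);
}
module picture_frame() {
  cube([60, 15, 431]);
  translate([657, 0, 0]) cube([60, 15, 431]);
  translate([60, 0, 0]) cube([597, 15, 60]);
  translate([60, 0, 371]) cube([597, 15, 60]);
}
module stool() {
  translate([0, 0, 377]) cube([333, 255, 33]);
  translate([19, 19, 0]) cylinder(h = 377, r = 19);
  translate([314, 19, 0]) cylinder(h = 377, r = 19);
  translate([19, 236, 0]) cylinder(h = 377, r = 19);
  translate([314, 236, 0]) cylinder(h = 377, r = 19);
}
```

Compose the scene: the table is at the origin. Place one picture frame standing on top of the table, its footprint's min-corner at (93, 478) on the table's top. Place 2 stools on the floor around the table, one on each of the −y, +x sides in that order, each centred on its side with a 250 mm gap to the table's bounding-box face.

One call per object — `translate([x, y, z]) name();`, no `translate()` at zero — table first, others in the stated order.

table();
translate([93, 478, 777]) picture_frame();
translate([448, -505, 0]) stool();
translate([1479, 174, 0]) stool();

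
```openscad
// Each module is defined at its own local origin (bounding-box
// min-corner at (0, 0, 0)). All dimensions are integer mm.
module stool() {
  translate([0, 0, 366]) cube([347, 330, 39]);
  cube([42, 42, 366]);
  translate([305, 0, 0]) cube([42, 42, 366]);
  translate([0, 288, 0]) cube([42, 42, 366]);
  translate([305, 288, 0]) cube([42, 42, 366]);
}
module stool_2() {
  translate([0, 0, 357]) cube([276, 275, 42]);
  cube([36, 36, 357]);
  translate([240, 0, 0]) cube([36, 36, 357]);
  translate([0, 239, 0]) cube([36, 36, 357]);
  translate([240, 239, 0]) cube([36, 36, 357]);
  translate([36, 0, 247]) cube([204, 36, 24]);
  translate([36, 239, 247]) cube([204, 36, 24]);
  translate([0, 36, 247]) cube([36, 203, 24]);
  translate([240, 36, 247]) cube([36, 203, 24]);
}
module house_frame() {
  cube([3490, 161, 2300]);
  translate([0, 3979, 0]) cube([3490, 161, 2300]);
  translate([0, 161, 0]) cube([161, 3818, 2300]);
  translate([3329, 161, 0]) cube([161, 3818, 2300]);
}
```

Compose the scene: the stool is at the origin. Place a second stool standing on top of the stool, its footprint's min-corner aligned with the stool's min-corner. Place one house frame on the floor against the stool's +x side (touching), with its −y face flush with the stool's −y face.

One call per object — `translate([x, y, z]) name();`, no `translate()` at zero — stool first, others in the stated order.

stool();
translate([0, 0, 405]) stool_2();
translate([347, 0, 0]) house_frame();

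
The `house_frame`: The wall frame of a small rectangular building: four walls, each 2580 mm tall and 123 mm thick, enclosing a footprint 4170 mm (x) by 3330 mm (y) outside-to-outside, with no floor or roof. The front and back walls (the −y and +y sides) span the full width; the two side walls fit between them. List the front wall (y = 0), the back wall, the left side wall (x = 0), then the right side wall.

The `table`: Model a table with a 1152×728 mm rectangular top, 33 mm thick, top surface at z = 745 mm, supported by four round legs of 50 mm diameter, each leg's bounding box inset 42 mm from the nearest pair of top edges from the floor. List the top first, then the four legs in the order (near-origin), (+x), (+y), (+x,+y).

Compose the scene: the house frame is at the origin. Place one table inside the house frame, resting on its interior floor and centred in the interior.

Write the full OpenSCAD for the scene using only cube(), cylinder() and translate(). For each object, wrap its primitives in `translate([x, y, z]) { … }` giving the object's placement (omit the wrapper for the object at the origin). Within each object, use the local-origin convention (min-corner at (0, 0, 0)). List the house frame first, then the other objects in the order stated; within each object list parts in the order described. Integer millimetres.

cube([4170, 123, 2580]);
translate([0, 3207, 0]) cube([4170, 123, 2580]);
translate([0, 123, 0]) cube([123, 3084, 2580]);
translate([4047, 123, 0]) cube([123, 3084, 2580]);
translate([1509, 1301, 0]) {
  translate([0, 0, 712]) cube([1152, 728, 33]);
  translate([67, 67, 0]) cylinder(h = 712, r = 25);
  translate([1085, 67, 0]) cylinder(h = 712, r = 25);
  translate([67, 661, 0]) cylinder(h = 712, r = 25);
  translate([1085, 661, 0]) cylinder(h = 712, r = 25);
}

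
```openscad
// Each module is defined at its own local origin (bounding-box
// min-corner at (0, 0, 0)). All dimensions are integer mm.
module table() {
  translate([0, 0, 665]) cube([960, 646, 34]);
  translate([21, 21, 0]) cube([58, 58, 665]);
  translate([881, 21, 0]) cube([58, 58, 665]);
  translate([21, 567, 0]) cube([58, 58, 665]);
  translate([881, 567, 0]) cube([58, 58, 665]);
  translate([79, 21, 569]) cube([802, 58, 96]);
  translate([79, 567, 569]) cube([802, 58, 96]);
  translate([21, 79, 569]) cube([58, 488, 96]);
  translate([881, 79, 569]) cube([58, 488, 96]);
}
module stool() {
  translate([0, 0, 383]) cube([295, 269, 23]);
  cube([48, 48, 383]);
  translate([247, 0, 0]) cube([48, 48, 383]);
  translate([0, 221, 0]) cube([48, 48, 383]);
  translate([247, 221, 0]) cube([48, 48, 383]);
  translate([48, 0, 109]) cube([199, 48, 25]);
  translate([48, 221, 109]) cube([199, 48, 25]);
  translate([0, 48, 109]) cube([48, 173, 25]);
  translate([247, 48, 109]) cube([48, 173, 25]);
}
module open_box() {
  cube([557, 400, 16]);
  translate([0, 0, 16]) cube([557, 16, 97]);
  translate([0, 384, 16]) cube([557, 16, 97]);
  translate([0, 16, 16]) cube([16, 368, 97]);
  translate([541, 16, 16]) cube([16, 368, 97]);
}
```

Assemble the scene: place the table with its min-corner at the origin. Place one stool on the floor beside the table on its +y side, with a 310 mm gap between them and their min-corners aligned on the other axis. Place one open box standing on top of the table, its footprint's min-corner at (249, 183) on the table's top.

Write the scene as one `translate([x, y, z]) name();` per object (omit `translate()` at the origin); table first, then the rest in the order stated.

table();
translate([0, 956, 0]) stool();
translate([249, 183, 699]) open_box();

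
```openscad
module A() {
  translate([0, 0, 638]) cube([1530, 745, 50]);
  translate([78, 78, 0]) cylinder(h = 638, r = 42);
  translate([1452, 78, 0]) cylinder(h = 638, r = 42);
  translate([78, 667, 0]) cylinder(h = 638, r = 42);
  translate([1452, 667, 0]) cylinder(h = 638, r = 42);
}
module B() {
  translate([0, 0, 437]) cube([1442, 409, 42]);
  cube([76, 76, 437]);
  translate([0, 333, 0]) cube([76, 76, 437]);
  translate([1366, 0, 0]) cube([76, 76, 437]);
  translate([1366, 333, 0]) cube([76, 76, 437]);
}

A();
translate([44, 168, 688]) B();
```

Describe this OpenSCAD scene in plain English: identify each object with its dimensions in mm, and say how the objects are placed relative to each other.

A is a rectangular dining table. The top is 1530×745×50 mm with its upper surface at z = 688 mm. It stands on four round legs of 84 mm diameter, each leg's bounding box inset 36 mm from the nearest pair of top edges, running from the floor to the underside of the top.

B is a bench: a 1442×409 mm seat slab, 42 mm thick, top at z = 479 mm, on four 76×76 mm square legs flush with the seat corners and standing on z = 0.

The bench is on top of the table, centred.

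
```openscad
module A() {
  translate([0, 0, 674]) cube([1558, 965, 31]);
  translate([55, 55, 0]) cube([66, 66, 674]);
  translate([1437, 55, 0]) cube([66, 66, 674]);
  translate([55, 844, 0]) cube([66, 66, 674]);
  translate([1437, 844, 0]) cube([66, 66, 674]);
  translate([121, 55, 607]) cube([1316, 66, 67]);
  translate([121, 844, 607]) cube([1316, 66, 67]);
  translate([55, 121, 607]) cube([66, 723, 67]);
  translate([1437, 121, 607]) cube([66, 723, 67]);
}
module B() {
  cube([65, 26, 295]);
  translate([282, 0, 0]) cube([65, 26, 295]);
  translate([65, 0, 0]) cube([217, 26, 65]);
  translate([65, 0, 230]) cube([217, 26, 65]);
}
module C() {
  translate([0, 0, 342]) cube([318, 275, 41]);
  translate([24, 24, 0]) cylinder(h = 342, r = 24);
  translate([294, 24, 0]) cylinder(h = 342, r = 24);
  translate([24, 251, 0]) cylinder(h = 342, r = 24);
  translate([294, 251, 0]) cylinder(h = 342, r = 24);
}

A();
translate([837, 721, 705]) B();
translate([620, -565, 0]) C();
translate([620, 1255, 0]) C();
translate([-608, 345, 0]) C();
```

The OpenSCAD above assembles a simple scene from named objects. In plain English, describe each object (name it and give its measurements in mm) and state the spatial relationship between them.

A is a table: top 1558 mm (x) × 965 mm (y), 31 mm thick, upper face at z = 705 mm, on four 66×66 mm square legs, each inset 55 mm from the nearest pair of top edges, running from z = 0 to the bottom of the top. Four apron rails, 66 mm thick and 67 mm tall, run between adjacent legs with their top edges flush with the underside of the top and their outer faces flush with the legs' outer faces.

B is a rectangular picture frame lying in the x–z plane (depth along y). The opening is 217 mm wide (x) by 165 mm tall (z), surrounded by a border 65 mm wide on all four sides. The frame is 26 mm deep and is made of two full-height vertical stiles with two horizontal rails fitted between them.

C is a four-legged stool. The seat is a 318×275×41 mm slab whose top surface is at z = 383 mm; four round legs, each 48 mm in diameter, run from the floor (z = 0) to the underside of the seat, each leg's axis is inset half a diameter from the nearest pair of seat edges (so the leg's bounding box is flush with the corner).

The picture frame is on top of the table. Three stools sit around the table at the −y, +y, −x sides.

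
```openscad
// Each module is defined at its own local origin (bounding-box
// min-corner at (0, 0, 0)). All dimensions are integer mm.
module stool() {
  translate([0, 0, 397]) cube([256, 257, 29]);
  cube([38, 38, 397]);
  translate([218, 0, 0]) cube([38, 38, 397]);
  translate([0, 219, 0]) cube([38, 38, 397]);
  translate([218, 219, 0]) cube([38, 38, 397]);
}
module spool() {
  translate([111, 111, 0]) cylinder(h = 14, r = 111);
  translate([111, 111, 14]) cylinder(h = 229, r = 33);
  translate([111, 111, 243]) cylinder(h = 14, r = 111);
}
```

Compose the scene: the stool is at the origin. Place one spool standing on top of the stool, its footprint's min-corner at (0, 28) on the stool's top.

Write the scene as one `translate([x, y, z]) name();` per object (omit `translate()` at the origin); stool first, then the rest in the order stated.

stool();
translate([0, 28, 426]) spool();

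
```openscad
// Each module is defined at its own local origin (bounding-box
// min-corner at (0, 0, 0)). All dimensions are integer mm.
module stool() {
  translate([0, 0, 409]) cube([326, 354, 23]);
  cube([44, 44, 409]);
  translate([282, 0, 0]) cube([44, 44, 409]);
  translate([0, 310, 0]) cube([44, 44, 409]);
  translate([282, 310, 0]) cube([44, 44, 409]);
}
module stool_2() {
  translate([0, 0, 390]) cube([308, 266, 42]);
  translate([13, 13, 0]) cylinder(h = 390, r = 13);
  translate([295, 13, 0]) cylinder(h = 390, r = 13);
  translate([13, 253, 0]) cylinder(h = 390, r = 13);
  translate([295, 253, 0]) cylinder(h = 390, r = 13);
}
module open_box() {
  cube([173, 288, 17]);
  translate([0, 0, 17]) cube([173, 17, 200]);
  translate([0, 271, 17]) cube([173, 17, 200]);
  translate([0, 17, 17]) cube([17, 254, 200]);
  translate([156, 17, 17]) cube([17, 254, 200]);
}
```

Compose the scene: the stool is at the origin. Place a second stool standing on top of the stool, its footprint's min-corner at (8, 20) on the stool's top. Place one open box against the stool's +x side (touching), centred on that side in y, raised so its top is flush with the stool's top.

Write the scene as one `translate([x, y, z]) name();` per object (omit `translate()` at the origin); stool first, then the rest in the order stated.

stool();
translate([8, 20, 432]) stool_2();
translate([326, 33, 215]) open_box();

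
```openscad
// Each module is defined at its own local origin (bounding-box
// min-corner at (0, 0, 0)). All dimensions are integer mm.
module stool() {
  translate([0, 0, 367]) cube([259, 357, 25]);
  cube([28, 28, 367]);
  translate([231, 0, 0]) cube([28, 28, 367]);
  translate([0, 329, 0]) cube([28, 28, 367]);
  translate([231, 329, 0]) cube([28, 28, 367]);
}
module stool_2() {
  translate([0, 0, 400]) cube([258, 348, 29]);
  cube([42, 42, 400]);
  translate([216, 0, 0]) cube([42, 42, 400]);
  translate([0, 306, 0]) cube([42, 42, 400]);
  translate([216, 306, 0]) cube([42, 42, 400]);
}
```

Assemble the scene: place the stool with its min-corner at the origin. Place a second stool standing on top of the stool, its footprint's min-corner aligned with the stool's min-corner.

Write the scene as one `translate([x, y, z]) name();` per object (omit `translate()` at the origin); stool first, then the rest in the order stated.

stool();
translate([0, 0, 392]) stool_2();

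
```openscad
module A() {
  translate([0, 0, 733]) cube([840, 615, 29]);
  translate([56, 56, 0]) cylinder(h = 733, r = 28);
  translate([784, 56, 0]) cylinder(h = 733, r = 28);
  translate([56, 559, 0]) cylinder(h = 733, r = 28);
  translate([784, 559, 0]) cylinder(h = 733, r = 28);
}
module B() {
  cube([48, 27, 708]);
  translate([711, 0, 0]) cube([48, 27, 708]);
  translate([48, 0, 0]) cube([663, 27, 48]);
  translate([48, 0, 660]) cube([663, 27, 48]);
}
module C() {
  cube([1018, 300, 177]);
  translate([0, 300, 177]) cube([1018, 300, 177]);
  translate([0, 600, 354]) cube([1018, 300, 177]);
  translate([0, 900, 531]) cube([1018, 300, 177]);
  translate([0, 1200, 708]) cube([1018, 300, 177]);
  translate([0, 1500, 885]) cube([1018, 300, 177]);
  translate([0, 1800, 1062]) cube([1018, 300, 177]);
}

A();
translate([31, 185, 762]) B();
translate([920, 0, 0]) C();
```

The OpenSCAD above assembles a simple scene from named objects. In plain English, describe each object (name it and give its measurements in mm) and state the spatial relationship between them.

A is a table: top 840 mm (x) × 615 mm (y), 29 mm thick, upper face at z = 762 mm, on four round legs of 56 mm diameter, each leg's bounding box inset 28 mm from the nearest pair of top edges, running from z = 0 to the bottom of the top.

B is a picture frame with a 663×612 mm rectangular opening (x by z) and a uniform 48 mm border on every side. Frame depth is 27 mm along y. It is built from two vertical stiles running the full outside height and two horizontal rails spanning the gap between the stiles.

C is a run of 7 identical solid stair steps. Each tread is 1018×300 mm and each step block is 177 mm high. Step 1 rests on the floor; step k is offset from step 1 by (k−1)×300 mm in y and (k−1)×177 mm in z.

The picture frame is on top of the table. The staircase is on the floor beside the table on its +x side.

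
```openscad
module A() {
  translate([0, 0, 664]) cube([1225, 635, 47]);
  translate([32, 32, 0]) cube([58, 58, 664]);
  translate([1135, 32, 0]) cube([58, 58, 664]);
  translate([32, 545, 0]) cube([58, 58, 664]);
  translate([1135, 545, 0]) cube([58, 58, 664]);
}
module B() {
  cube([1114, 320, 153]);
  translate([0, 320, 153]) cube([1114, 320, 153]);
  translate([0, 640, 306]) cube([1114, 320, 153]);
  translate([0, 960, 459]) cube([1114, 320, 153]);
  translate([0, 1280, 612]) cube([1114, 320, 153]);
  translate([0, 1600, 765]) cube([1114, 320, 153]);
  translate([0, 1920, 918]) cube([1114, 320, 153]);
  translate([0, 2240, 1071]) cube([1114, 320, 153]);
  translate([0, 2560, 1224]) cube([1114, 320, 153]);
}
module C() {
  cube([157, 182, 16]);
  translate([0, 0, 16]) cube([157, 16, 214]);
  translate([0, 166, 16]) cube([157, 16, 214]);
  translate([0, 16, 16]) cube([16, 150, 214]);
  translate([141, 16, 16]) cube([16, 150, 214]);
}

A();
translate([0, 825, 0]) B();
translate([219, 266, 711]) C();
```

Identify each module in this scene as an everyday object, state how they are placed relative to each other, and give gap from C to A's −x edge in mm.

The open box's min-x is at 219; the table's min-x is 0; gap = 219 mm.

A is a table. B is a staircase. C is an open box. The staircase is on the floor beside the table on its +y side. The open box is on top of the table. The gap from the open box to the table's −x edge is 219 mm.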